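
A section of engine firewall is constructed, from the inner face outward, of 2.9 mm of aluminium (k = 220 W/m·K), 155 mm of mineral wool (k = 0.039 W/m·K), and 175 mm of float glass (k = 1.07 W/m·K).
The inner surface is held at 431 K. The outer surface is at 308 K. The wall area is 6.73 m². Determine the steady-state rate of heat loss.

Thermal resistances in series:
R_aluminium = L/(kA) = 0.0029/(220×6.73) = 1.959×10^-6 K/W
R_mineral wool = L/(kA) = 0.155/(0.039×6.73) = 0.5905 K/W
R_float glass = L/(kA) = 0.175/(1.07×6.73) = 0.0243 K/W
R_total = 0.6148 K/W
Q = ΔT / R_total = 123 / 0.6148

Q ≈ 200 W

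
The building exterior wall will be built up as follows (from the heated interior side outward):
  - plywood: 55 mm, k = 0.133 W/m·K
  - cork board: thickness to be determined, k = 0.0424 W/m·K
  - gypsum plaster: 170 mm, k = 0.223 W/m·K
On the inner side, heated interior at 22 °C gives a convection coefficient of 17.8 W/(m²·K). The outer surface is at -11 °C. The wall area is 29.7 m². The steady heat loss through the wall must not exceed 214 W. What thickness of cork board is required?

L ≈ 142 mm

Series thermal resistances:
R_inner film = 1/(h_i·A) = 1/(17.8×29.7) = 0.001892 K/W
R_plywood = L/(kA) = 0.055/(0.133×29.7) = 0.01392 K/W
R_gypsum plaster = L/(kA) = 0.17/(0.223×29.7) = 0.02567 K/W
Sum of the known resistances R_other = 0.04148 K/W
Required total resistance R_tot = ΔT/Q_allow = 33/214 = 0.1542 K/W
R_cork board = R_tot − R_other = 0.1127 K/W
L = R·k·A = 0.1127×0.0424×29.7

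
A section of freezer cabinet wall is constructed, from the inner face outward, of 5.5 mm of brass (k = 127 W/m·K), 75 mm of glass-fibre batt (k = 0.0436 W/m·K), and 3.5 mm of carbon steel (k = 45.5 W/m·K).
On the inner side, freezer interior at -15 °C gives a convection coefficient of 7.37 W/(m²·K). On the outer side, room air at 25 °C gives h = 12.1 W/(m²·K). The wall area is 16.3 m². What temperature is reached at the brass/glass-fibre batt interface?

T ≈ -12.2 °C

Treating each layer as a thermal resistance in series:
R_inner film = 1/(h_i·A) = 1/(7.37×16.3) = 0.008324 K/W
R_brass = L/(kA) = 0.0055/(127×16.3) = 2.657×10^-6 K/W
R_glass-fibre batt = L/(kA) = 0.075/(0.0436×16.3) = 0.1055 K/W
R_carbon steel = L/(kA) = 0.0035/(45.5×16.3) = 4.719×10^-6 K/W
R_outer film = 1/(h_o·A) = 1/(12.1×16.3) = 0.00507 K/W
R_total = 0.1189 K/W;  Q = ΔT/R_total = 40/0.1189 = 336.3 W
T_interface = T_inner + Q·ΣR(inner→interface) = -15 + 336×0.008327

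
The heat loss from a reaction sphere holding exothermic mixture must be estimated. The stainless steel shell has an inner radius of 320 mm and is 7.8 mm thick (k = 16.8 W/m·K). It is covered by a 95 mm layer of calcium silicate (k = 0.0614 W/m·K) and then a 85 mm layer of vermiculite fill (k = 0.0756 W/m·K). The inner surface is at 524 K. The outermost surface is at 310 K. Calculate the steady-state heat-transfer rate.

Radial (spherical) resistances in series:
R_stainless steel shell = (1/0.32 − 1/0.3278)/(4π×16.8) = 3.522×10^-4 K/W
R_calcium silicate = (1/0.3278 − 1/0.4228)/(4π×0.0614) = 0.8884 K/W
R_vermiculite fill = (1/0.4228 − 1/0.5078)/(4π×0.0756) = 0.4167 K/W
R_total = 1.305 K/W
Q = ΔT/R_total = 214/1.305

Q ≈ 164 W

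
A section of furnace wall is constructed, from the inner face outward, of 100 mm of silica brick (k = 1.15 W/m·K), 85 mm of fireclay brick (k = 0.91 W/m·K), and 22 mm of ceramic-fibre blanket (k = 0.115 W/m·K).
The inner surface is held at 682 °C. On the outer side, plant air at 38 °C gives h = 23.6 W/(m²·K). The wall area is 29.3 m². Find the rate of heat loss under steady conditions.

Model the wall as resistances in series:
R_silica brick = L/(kA) = 0.1/(1.15×29.3) = 0.002968 K/W
R_fireclay brick = L/(kA) = 0.085/(0.91×29.3) = 0.003188 K/W
R_ceramic-fibre blanket = L/(kA) = 0.022/(0.115×29.3) = 0.006529 K/W
R_outer film = 1/(h_o·A) = 1/(23.6×29.3) = 0.001446 K/W
R_total = 0.01413 K/W
Q = ΔT / R_total = 644 / 0.01413

Q ≈ 45600 W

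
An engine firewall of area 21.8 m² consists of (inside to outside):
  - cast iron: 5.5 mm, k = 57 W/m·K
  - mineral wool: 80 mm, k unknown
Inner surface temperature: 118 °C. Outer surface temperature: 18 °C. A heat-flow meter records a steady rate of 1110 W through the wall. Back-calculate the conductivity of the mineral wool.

k ≈ 0.0407 W/(m·K)

Model the wall as resistances in series:
R_cast iron = L/(kA) = 0.0055/(57×21.8) = 4.426×10^-6 K/W
Sum of known resistances R_other = 4.426×10^-6 K/W
Total R = ΔT/Q = 100/1110 = 0.09009 K/W
R_mineral wool = R_total − R_other = 0.09009 K/W
k = L/(R·A) = 0.08/(0.09009×21.8)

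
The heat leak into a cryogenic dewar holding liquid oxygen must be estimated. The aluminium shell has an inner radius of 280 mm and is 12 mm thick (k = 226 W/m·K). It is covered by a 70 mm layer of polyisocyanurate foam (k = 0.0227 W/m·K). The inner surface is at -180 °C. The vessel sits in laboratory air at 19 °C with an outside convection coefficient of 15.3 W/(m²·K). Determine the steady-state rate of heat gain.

Q ≈ 84.3 W

For a spherical shell R = (1/r₁ − 1/r₂)/(4πk); film R = 1/(h·4πr²). In series:
R_aluminium shell = (1/0.28 − 1/0.292)/(4π×226) = 5.168×10^-5 K/W
R_polyisocyanurate foam = (1/0.292 − 1/0.362)/(4π×0.0227) = 2.322 K/W
R_outer film = 1/(h·4πr_o²) = 1/(15.3×4π×0.362²) = 0.03969 K/W
R_total = 2.361 K/W
Q = ΔT/R_total = 199/2.361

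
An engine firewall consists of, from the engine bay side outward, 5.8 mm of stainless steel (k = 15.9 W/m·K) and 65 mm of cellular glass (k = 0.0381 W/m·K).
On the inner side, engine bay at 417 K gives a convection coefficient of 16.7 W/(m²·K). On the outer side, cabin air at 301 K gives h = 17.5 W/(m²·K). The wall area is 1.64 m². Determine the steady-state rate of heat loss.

Thermal resistances in series:
R_inner film = 1/(h_i·A) = 1/(16.7×1.64) = 0.03651 K/W
R_stainless steel = L/(kA) = 0.0058/(15.9×1.64) = 2.224×10^-4 K/W
R_cellular glass = L/(kA) = 0.065/(0.0381×1.64) = 1.04 K/W
R_outer film = 1/(h_o·A) = 1/(17.5×1.64) = 0.03484 K/W
R_total = 1.112 K/W
Q = ΔT / R_total = 116 / 1.112

Q ≈ 104 W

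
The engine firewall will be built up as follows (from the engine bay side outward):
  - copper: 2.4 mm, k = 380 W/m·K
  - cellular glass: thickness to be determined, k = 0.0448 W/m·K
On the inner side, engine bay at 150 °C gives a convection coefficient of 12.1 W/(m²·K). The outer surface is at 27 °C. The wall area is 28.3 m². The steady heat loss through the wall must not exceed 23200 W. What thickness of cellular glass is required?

L ≈ 3.02 mm

Thermal resistances in series:
R_inner film = 1/(h_i·A) = 1/(12.1×28.3) = 0.00292 K/W
R_copper = L/(kA) = 0.0024/(380×28.3) = 2.232×10^-7 K/W
Sum of the known resistances R_other = 0.002921 K/W
Required total resistance R_tot = ΔT/Q_allow = 123/23200 = 0.005302 K/W
R_cellular glass = R_tot − R_other = 0.002381 K/W
L = R·k·A = 0.002381×0.0448×28.3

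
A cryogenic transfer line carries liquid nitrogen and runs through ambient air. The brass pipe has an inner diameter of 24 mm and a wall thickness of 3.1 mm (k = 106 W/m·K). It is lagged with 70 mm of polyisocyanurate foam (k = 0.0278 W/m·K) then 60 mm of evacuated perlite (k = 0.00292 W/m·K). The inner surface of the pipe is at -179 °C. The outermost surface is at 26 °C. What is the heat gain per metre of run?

Treating each annulus and film as a series resistance:
R_brass pipe wall = ln(15.1/12)/(2π×106×1) = 3.45×10^-4 K/W
R_polyisocyanurate foam = ln(85.1/15.1)/(2π×0.0278×1) = 9.899 K/W
R_evacuated perlite = ln(145.1/85.1)/(2π×0.00292×1) = 29.08 K/W
R_total = 38.98 K/W
Q = ΔT/R_total = 205/38.98

q′ ≈ 5.26 W/m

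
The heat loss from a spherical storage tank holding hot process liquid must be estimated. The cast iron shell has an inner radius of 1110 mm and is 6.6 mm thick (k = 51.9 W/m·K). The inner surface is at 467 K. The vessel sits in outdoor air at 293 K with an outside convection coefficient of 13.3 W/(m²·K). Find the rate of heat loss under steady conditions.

For a spherical shell R = (1/r₁ − 1/r₂)/(4πk); film R = 1/(h·4πr²). In series:
R_cast iron shell = (1/1.11 − 1/1.1166)/(4π×51.9) = 8.165×10^-6 K/W
R_outer film = 1/(h·4πr_o²) = 1/(13.3×4π×1.1166²) = 0.004799 K/W
R_total = 0.004807 K/W
Q = ΔT/R_total = 174/0.004807

Q ≈ 36200 W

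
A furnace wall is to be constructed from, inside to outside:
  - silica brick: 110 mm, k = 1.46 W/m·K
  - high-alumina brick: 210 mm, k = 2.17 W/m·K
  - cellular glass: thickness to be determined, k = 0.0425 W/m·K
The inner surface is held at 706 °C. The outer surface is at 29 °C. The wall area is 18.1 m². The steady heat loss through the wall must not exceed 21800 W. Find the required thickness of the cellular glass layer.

L ≈ 16.6 mm

Treating each layer as a thermal resistance in series:
R_silica brick = L/(kA) = 0.11/(1.46×18.1) = 0.004163 K/W
R_high-alumina brick = L/(kA) = 0.21/(2.17×18.1) = 0.005347 K/W
Sum of the known resistances R_other = 0.009509 K/W
Required total resistance R_tot = ΔT/Q_allow = 677/21800 = 0.03106 K/W
R_cellular glass = R_tot − R_other = 0.02155 K/W
L = R·k·A = 0.02155×0.0425×18.1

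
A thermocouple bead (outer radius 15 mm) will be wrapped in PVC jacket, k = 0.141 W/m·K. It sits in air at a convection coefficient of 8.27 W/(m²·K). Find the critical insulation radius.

r_cr ≈ 34.1 mm

For a sphere r_cr = 2k/h = 2×0.141/8.27
r_cr = 34.1 mm; since the bare radius (15 mm) is below r_cr, adding a thin layer of insulation will *increase* heat loss.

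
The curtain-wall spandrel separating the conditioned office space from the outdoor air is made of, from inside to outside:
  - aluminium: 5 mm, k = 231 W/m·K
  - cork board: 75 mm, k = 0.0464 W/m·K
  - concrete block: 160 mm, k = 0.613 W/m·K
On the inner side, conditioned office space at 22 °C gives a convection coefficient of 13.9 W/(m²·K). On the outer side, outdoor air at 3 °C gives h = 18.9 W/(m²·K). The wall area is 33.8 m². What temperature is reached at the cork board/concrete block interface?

Series thermal resistances:
R_inner film = 1/(h_i·A) = 1/(13.9×33.8) = 0.002128 K/W
R_aluminium = L/(kA) = 0.005/(231×33.8) = 6.404×10^-7 K/W
R_cork board = L/(kA) = 0.075/(0.0464×33.8) = 0.04782 K/W
R_concrete block = L/(kA) = 0.16/(0.613×33.8) = 0.007722 K/W
R_outer film = 1/(h_o·A) = 1/(18.9×33.8) = 0.001565 K/W
R_total = 0.05924 K/W;  Q = ΔT/R_total = 19/0.05924 = 320.7 W
T_interface = T_inner − Q·ΣR(inner→interface) = 22 − 321×0.04995

T ≈ 5.98 °C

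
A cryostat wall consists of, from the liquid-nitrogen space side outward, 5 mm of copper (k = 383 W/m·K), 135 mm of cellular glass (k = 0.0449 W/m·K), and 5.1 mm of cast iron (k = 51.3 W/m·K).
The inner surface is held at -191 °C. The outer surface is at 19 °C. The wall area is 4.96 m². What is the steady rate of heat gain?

Thermal resistances in series:
R_copper = L/(kA) = 0.005/(383×4.96) = 2.632×10^-6 K/W
R_cellular glass = L/(kA) = 0.135/(0.0449×4.96) = 0.6062 K/W
R_cast iron = L/(kA) = 0.0051/(51.3×4.96) = 2.004×10^-5 K/W
R_total = 0.6062 K/W
Q = ΔT / R_total = 210 / 0.6062

Q ≈ 346 W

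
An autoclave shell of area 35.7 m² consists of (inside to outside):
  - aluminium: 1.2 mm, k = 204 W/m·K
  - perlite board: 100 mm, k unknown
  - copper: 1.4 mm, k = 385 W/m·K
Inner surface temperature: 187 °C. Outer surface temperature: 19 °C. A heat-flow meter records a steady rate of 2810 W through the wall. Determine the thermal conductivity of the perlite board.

Model the wall as resistances in series:
R_aluminium = L/(kA) = 0.0012/(204×35.7) = 1.648×10^-7 K/W
R_copper = L/(kA) = 0.0014/(385×35.7) = 1.019×10^-7 K/W
Sum of known resistances R_other = 2.666×10^-7 K/W
Total R = ΔT/Q = 168/2810 = 0.05979 K/W
R_perlite board = R_total − R_other = 0.05979 K/W
k = L/(R·A) = 0.1/(0.05979×35.7)

k ≈ 0.0469 W/(m·K)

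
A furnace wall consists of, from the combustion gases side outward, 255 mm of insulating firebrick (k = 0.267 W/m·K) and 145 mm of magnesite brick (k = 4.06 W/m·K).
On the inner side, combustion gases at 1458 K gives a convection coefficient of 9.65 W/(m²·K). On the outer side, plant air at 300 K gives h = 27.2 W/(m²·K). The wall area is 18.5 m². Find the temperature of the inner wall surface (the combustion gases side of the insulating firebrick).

Series thermal resistances:
R_inner film = 1/(h_i·A) = 1/(9.65×18.5) = 0.005601 K/W
R_insulating firebrick = L/(kA) = 0.255/(0.267×18.5) = 0.05162 K/W
R_magnesite brick = L/(kA) = 0.145/(4.06×18.5) = 0.001931 K/W
R_outer film = 1/(h_o·A) = 1/(27.2×18.5) = 0.001987 K/W
R_total = 0.06114 K/W;  Q = ΔT/R_total = 1158/0.06114 = 18940 W
T_interface = T_inner − Q·ΣR(inner→interface) = 1458 − 18900×0.005601

T ≈ 1350 K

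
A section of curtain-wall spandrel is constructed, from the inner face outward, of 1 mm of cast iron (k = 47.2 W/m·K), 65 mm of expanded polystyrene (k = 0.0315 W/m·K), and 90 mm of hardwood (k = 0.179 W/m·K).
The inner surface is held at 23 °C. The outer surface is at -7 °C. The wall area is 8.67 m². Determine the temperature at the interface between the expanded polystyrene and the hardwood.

T ≈ -1.12 °C

Series thermal resistances:
R_cast iron = L/(kA) = 0.001/(47.2×8.67) = 2.444×10^-6 K/W
R_expanded polystyrene = L/(kA) = 0.065/(0.0315×8.67) = 0.238 K/W
R_hardwood = L/(kA) = 0.09/(0.179×8.67) = 0.05799 K/W
R_total = 0.296 K/W;  Q = ΔT/R_total = 30/0.296 = 101.4 W
T_interface = T_inner − Q·ΣR(inner→interface) = 23 − 101×0.238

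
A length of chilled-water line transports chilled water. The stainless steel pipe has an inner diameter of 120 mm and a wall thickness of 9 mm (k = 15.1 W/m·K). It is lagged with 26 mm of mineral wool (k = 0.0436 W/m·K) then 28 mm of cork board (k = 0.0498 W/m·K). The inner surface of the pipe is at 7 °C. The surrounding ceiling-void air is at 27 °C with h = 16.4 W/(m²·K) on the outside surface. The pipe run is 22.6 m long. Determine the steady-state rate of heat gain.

Per-layer cylindrical resistances, series-summed:
R_stainless steel pipe wall = ln(69/60)/(2π×15.1×22.6) = 6.518×10^-5 K/W
R_mineral wool = ln(95/69)/(2π×0.0436×22.6) = 0.05165 K/W
R_cork board = ln(123/95)/(2π×0.0498×22.6) = 0.03653 K/W
R_outer film = 1/(h_o·2πr_oL) = 1/(16.4×2π×0.123×22.6) = 0.003491 K/W
R_total = 0.09173 K/W
Q = ΔT/R_total = 20/0.09173

Q ≈ 218 W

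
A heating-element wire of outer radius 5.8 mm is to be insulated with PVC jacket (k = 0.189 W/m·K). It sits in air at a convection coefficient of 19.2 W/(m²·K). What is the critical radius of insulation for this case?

r_cr ≈ 9.84 mm

For a cylinder r_cr = k/h = 0.189/19.2
r_cr = 9.84 mm; since the bare radius (5.8 mm) is below r_cr, adding a thin layer of insulation will *increase* heat loss.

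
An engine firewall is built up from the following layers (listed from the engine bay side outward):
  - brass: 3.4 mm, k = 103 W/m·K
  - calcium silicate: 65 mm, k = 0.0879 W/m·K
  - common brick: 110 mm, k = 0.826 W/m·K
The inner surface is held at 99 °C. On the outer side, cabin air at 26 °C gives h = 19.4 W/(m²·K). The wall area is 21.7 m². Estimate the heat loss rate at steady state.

Using the resistance-network approach (series):
R_brass = L/(kA) = 0.0034/(103×21.7) = 1.521×10^-6 K/W
R_calcium silicate = L/(kA) = 0.065/(0.0879×21.7) = 0.03408 K/W
R_common brick = L/(kA) = 0.11/(0.826×21.7) = 0.006137 K/W
R_outer film = 1/(h_o·A) = 1/(19.4×21.7) = 0.002375 K/W
R_total = 0.04259 K/W
Q = ΔT / R_total = 73 / 0.04259

Q ≈ 1710 W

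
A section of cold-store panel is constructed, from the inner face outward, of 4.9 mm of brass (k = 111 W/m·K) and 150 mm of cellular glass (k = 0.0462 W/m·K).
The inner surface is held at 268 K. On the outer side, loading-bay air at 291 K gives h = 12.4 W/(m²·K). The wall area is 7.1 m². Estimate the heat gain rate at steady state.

Q ≈ 49.1 W

Treating each layer as a thermal resistance in series:
R_brass = L/(kA) = 0.0049/(111×7.1) = 6.217×10^-6 K/W
R_cellular glass = L/(kA) = 0.15/(0.0462×7.1) = 0.4573 K/W
R_outer film = 1/(h_o·A) = 1/(12.4×7.1) = 0.01136 K/W
R_total = 0.4687 K/W
Q = ΔT / R_total = 23 / 0.4687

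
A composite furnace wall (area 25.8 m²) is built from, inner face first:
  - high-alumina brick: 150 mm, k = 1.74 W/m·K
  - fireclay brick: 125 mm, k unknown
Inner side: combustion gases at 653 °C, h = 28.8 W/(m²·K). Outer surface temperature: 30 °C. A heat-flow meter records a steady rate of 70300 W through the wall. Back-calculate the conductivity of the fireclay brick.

k ≈ 1.16 W/(m·K)

Thermal resistances in series:
R_inner film = 1/(h_i·A) = 1/(28.8×25.8) = 0.001346 K/W
R_high-alumina brick = L/(kA) = 0.15/(1.74×25.8) = 0.003341 K/W
Sum of known resistances R_other = 0.004687 K/W
Total R = ΔT/Q = 623/70300 = 0.008862 K/W
R_fireclay brick = R_total − R_other = 0.004175 K/W
k = L/(R·A) = 0.125/(0.004175×25.8)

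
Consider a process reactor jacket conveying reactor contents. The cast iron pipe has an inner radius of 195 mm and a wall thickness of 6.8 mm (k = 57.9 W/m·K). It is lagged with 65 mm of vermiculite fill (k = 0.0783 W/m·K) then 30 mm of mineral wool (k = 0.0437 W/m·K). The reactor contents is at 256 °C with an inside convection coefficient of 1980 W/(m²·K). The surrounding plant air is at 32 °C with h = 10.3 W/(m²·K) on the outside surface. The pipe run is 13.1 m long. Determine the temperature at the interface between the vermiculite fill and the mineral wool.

T ≈ 130 °C

Radial resistances (cylindrical: R_cond = ln(r_o/r_i)/(2πkL), R_conv = 1/(h·2πrL)):
R_inner film = 1/(h_i·2πr₁L) = 1/(1980×2π×0.195×13.1) = 3.147×10^-5 K/W
R_cast iron pipe wall = ln(201.8/195)/(2π×57.9×13.1) = 7.193×10^-6 K/W
R_vermiculite fill = ln(266.8/201.8)/(2π×0.0783×13.1) = 0.04332 K/W
R_mineral wool = ln(296.8/266.8)/(2π×0.0437×13.1) = 0.02962 K/W
R_outer film = 1/(h_o·2πr_oL) = 1/(10.3×2π×0.2968×13.1) = 0.003974 K/W
R_total = 0.07696 K/W
Q = ΔT/R_total = 224/0.07696
Q = 2910 W
T_interface = T_inner − Q·ΣR(inner→interface) = 256 − 2910×0.04336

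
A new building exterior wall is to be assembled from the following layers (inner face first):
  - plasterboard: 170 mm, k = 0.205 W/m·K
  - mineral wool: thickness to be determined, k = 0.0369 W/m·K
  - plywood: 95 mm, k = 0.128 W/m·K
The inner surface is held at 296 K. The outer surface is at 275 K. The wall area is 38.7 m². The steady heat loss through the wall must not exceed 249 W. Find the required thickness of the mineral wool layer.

L ≈ 62.4 mm

Model the wall as resistances in series:
R_plasterboard = L/(kA) = 0.17/(0.205×38.7) = 0.02143 K/W
R_plywood = L/(kA) = 0.095/(0.128×38.7) = 0.01918 K/W
Sum of the known resistances R_other = 0.04061 K/W
Required total resistance R_tot = ΔT/Q_allow = 21/249 = 0.08434 K/W
R_mineral wool = R_tot − R_other = 0.04373 K/W
L = R·k·A = 0.04373×0.0369×38.7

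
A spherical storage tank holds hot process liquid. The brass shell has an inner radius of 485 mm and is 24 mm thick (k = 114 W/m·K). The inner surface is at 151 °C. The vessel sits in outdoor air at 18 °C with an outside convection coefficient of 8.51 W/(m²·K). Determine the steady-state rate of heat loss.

Radial (spherical) resistances in series:
R_brass shell = (1/0.485 − 1/0.509)/(4π×114) = 6.786×10^-5 K/W
R_outer film = 1/(h·4πr_o²) = 1/(8.51×4π×0.509²) = 0.03609 K/W
R_total = 0.03616 K/W
Q = ΔT/R_total = 133/0.03616

Q ≈ 3680 W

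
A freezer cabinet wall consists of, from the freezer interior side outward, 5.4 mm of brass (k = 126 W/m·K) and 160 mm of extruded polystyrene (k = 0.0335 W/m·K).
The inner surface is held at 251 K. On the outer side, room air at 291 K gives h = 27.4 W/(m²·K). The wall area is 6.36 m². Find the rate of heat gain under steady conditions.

Q ≈ 52.9 W

Series thermal resistances:
R_brass = L/(kA) = 0.0054/(126×6.36) = 6.739×10^-6 K/W
R_extruded polystyrene = L/(kA) = 0.16/(0.0335×6.36) = 0.751 K/W
R_outer film = 1/(h_o·A) = 1/(27.4×6.36) = 0.005738 K/W
R_total = 0.7567 K/W
Q = ΔT / R_total = 40 / 0.7567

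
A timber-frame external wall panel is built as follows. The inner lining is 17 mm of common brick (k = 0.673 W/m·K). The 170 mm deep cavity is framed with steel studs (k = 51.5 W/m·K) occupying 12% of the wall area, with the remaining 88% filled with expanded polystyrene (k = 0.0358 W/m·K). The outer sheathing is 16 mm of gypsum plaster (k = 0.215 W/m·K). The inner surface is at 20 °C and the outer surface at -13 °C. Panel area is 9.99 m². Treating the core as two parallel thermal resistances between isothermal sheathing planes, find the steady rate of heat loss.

Q ≈ 2590 W

Sheathing layers in series; stud and cavity paths in parallel between them.
R_inner = 0.017/(0.673×9.99) = 0.002529 K/W
R_stud  = 0.17/(51.5×0.12×9.99) = 0.002754 K/W
R_cav   = 0.17/(0.0358×0.88×9.99) = 0.5402 K/W
1/R_core = 1/R_stud + 1/R_cav → R_core = 0.00274 K/W
R_outer = 0.016/(0.215×9.99) = 0.007449 K/W
R_total = 0.01272 K/W
Q = ΔT/R_total = 33/0.01272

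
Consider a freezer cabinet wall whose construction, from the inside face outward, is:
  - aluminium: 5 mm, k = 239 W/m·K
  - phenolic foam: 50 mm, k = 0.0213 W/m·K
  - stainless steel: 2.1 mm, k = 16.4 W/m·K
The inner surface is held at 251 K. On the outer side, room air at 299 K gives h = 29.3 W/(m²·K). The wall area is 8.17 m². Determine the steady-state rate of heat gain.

Q ≈ 165 W

Thermal resistances in series:
R_aluminium = L/(kA) = 0.005/(239×8.17) = 2.561×10^-6 K/W
R_phenolic foam = L/(kA) = 0.05/(0.0213×8.17) = 0.2873 K/W
R_stainless steel = L/(kA) = 0.0021/(16.4×8.17) = 1.567×10^-5 K/W
R_outer film = 1/(h_o·A) = 1/(29.3×8.17) = 0.004177 K/W
R_total = 0.2915 K/W
Q = ΔT / R_total = 48 / 0.2915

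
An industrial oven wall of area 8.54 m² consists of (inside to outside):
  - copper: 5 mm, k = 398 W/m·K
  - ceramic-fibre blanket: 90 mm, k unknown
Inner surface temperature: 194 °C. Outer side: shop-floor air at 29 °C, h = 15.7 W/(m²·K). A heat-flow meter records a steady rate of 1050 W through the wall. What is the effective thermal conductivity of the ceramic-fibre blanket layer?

k ≈ 0.0704 W/(m·K)

Model the wall as resistances in series:
R_copper = L/(kA) = 0.005/(398×8.54) = 1.471×10^-6 K/W
R_outer film = 1/(h_o·A) = 1/(15.7×8.54) = 0.007458 K/W
Sum of known resistances R_other = 0.00746 K/W
Total R = ΔT/Q = 165/1050 = 0.1571 K/W
R_ceramic-fibre blanket = R_total − R_other = 0.1497 K/W
k = L/(R·A) = 0.09/(0.1497×8.54)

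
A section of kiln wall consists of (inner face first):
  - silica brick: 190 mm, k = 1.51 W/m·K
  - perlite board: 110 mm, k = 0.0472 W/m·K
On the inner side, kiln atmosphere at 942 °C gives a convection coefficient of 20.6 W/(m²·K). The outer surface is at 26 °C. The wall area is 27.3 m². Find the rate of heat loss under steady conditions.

Thermal resistances in series:
R_inner film = 1/(h_i·A) = 1/(20.6×27.3) = 0.001778 K/W
R_silica brick = L/(kA) = 0.19/(1.51×27.3) = 0.004609 K/W
R_perlite board = L/(kA) = 0.11/(0.0472×27.3) = 0.08537 K/W
R_total = 0.09175 K/W
Q = ΔT / R_total = 916 / 0.09175

Q ≈ 9980 W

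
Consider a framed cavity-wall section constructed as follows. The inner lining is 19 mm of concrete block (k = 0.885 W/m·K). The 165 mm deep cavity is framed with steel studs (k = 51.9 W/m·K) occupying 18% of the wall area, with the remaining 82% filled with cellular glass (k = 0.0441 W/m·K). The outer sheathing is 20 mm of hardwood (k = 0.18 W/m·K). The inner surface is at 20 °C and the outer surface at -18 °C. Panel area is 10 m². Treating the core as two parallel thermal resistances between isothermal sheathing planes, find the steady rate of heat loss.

Q ≈ 2530 W

Sheathing layers in series; stud and cavity paths in parallel between them.
R_inner = 0.019/(0.885×10) = 0.002147 K/W
R_stud  = 0.165/(51.9×0.18×10) = 0.001766 K/W
R_cav   = 0.165/(0.0441×0.82×10) = 0.4563 K/W
1/R_core = 1/R_stud + 1/R_cav → R_core = 0.001759 K/W
R_outer = 0.02/(0.18×10) = 0.01111 K/W
R_total = 0.01502 K/W
Q = ΔT/R_total = 38/0.01502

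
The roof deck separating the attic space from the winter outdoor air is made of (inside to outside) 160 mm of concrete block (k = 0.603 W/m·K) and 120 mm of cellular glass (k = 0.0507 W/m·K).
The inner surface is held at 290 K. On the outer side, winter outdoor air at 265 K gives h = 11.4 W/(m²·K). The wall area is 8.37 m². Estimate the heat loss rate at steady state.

Series thermal resistances:
R_concrete block = L/(kA) = 0.16/(0.603×8.37) = 0.0317 K/W
R_cellular glass = L/(kA) = 0.12/(0.0507×8.37) = 0.2828 K/W
R_outer film = 1/(h_o·A) = 1/(11.4×8.37) = 0.01048 K/W
R_total = 0.325 K/W
Q = ΔT / R_total = 25 / 0.325

Q ≈ 76.9 W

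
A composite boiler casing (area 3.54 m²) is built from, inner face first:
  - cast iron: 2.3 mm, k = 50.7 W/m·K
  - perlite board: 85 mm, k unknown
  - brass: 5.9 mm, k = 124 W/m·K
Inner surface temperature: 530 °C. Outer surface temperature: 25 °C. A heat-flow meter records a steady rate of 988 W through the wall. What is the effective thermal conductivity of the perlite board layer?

k ≈ 0.047 W/(m·K)

Using the resistance-network approach (series):
R_cast iron = L/(kA) = 0.0023/(50.7×3.54) = 1.281×10^-5 K/W
R_brass = L/(kA) = 0.0059/(124×3.54) = 1.344×10^-5 K/W
Sum of known resistances R_other = 2.626×10^-5 K/W
Total R = ΔT/Q = 505/988 = 0.5111 K/W
R_perlite board = R_total − R_other = 0.5111 K/W
k = L/(R·A) = 0.085/(0.5111×3.54)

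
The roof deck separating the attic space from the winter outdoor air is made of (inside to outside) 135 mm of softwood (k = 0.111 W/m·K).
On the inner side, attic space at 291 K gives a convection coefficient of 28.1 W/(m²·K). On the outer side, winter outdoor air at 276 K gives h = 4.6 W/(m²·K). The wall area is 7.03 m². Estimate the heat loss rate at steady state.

Q ≈ 71.8 W

Thermal resistances in series:
R_inner film = 1/(h_i·A) = 1/(28.1×7.03) = 0.005062 K/W
R_softwood = L/(kA) = 0.135/(0.111×7.03) = 0.173 K/W
R_outer film = 1/(h_o·A) = 1/(4.6×7.03) = 0.03092 K/W
R_total = 0.209 K/W
Q = ΔT / R_total = 15 / 0.209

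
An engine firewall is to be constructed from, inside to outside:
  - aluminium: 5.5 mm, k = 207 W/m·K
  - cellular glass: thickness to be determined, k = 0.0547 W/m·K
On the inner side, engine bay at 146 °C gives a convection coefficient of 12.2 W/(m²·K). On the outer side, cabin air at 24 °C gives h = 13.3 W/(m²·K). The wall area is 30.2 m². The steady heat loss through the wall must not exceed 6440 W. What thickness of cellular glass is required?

L ≈ 22.7 mm

Model the wall as resistances in series:
R_inner film = 1/(h_i·A) = 1/(12.2×30.2) = 0.002714 K/W
R_aluminium = L/(kA) = 0.0055/(207×30.2) = 8.798×10^-7 K/W
R_outer film = 1/(h_o·A) = 1/(13.3×30.2) = 0.00249 K/W
Sum of the known resistances R_other = 0.005205 K/W
Required total resistance R_tot = ΔT/Q_allow = 122/6440 = 0.01894 K/W
R_cellular glass = R_tot − R_other = 0.01374 K/W
L = R·k·A = 0.01374×0.0547×30.2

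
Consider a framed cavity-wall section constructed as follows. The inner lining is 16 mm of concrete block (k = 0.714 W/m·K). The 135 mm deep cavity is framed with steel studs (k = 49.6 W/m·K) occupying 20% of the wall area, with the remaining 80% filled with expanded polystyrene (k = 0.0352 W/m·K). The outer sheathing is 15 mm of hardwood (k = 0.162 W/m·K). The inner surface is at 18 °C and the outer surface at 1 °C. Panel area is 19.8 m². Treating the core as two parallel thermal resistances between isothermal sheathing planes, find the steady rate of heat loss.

Q ≈ 2620 W

Sheathing layers in series; stud and cavity paths in parallel between them.
R_inner = 0.016/(0.714×19.8) = 0.001132 K/W
R_stud  = 0.135/(49.6×0.2×19.8) = 6.873×10^-4 K/W
R_cav   = 0.135/(0.0352×0.8×19.8) = 0.2421 K/W
1/R_core = 1/R_stud + 1/R_cav → R_core = 6.854×10^-4 K/W
R_outer = 0.015/(0.162×19.8) = 0.004676 K/W
R_total = 0.006494 K/W
Q = ΔT/R_total = 17/0.006494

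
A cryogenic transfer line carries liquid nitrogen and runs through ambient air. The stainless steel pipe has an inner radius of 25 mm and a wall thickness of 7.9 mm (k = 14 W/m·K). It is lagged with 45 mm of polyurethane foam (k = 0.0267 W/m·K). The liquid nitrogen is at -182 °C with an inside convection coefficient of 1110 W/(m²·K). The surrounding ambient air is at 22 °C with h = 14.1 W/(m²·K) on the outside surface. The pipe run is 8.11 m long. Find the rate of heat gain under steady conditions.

Radial resistances (cylindrical: R_cond = ln(r_o/r_i)/(2πkL), R_conv = 1/(h·2πrL)):
R_inner film = 1/(h_i·2πr₁L) = 1/(1110×2π×0.025×8.11) = 7.072×10^-4 K/W
R_stainless steel pipe wall = ln(32.9/25)/(2π×14×8.11) = 3.849×10^-4 K/W
R_polyurethane foam = ln(77.9/32.9)/(2π×0.0267×8.11) = 0.6335 K/W
R_outer film = 1/(h_o·2πr_oL) = 1/(14.1×2π×0.0779×8.11) = 0.01787 K/W
R_total = 0.6525 K/W
Q = ΔT/R_total = 204/0.6525

Q ≈ 313 W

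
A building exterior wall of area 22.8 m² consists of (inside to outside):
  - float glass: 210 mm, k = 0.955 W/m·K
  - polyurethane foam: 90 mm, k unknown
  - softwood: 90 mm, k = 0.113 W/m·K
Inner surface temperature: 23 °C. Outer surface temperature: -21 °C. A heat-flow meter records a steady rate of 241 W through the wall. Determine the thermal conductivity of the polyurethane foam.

Thermal resistances in series:
R_float glass = L/(kA) = 0.21/(0.955×22.8) = 0.009645 K/W
R_softwood = L/(kA) = 0.09/(0.113×22.8) = 0.03493 K/W
Sum of known resistances R_other = 0.04458 K/W
Total R = ΔT/Q = 44/241 = 0.1826 K/W
R_polyurethane foam = R_total − R_other = 0.138 K/W
k = L/(R·A) = 0.09/(0.138×22.8)

k ≈ 0.0286 W/(m·K)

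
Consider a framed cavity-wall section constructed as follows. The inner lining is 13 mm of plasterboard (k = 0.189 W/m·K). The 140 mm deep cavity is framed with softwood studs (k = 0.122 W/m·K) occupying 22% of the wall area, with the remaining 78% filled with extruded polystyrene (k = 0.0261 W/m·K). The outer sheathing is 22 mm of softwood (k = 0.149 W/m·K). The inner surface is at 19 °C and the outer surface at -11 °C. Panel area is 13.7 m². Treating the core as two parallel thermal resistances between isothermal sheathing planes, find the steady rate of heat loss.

Q ≈ 129 W

Sheathing layers in series; stud and cavity paths in parallel between them.
R_inner = 0.013/(0.189×13.7) = 0.005021 K/W
R_stud  = 0.14/(0.122×0.22×13.7) = 0.3807 K/W
R_cav   = 0.14/(0.0261×0.78×13.7) = 0.502 K/W
1/R_core = 1/R_stud + 1/R_cav → R_core = 0.2165 K/W
R_outer = 0.022/(0.149×13.7) = 0.01078 K/W
R_total = 0.2323 K/W
Q = ΔT/R_total = 30/0.2323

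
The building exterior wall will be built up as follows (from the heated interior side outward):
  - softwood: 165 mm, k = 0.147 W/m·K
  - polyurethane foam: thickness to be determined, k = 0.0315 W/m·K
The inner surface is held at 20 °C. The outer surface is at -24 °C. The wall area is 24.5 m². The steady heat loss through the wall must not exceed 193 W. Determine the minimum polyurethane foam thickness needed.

Using the resistance-network approach (series):
R_softwood = L/(kA) = 0.165/(0.147×24.5) = 0.04581 K/W
Sum of the known resistances R_other = 0.04581 K/W
Required total resistance R_tot = ΔT/Q_allow = 44/193 = 0.228 K/W
R_polyurethane foam = R_tot − R_other = 0.1822 K/W
L = R·k·A = 0.1822×0.0315×24.5

L ≈ 141 mm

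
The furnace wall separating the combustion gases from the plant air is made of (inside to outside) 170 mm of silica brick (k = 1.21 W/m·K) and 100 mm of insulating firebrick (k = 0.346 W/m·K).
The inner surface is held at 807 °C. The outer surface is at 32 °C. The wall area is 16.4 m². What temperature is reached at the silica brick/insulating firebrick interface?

Treating each layer as a thermal resistance in series:
R_silica brick = L/(kA) = 0.17/(1.21×16.4) = 0.008567 K/W
R_insulating firebrick = L/(kA) = 0.1/(0.346×16.4) = 0.01762 K/W
R_total = 0.02619 K/W;  Q = ΔT/R_total = 775/0.02619 = 29590 W
T_interface = T_inner − Q·ΣR(inner→interface) = 807 − 29600×0.008567

T ≈ 553 °C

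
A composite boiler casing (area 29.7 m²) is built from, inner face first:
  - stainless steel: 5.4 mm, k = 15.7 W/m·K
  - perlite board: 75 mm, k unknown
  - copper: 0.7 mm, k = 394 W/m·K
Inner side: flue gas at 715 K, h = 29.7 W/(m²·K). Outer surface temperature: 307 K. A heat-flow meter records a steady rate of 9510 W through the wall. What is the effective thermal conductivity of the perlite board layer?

Model the wall as resistances in series:
R_inner film = 1/(h_i·A) = 1/(29.7×29.7) = 0.001134 K/W
R_stainless steel = L/(kA) = 0.0054/(15.7×29.7) = 1.158×10^-5 K/W
R_copper = L/(kA) = 0.0007/(394×29.7) = 5.982×10^-8 K/W
Sum of known resistances R_other = 0.001145 K/W
Total R = ΔT/Q = 408/9510 = 0.0429 K/W
R_perlite board = R_total − R_other = 0.04176 K/W
k = L/(R·A) = 0.075/(0.04176×29.7)

k ≈ 0.0605 W/(m·K)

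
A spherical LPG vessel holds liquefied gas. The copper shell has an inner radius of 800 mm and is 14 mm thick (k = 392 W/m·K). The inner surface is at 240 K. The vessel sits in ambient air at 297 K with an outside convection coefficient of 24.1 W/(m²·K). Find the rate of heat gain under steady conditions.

Each spherical layer contributes R = (1/r_i − 1/r_o)/(4πk):
R_copper shell = (1/0.8 − 1/0.814)/(4π×392) = 4.364×10^-6 K/W
R_outer film = 1/(h·4πr_o²) = 1/(24.1×4π×0.814²) = 0.004983 K/W
R_total = 0.004988 K/W
Q = ΔT/R_total = 57/0.004988

Q ≈ 11400 W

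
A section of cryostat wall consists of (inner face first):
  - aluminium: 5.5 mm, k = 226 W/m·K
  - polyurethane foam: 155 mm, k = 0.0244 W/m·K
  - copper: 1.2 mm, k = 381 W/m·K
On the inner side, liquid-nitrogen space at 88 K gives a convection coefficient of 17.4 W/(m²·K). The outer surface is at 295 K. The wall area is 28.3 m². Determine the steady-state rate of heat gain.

Q ≈ 914 W

Thermal resistances in series:
R_inner film = 1/(h_i·A) = 1/(17.4×28.3) = 0.002031 K/W
R_aluminium = L/(kA) = 0.0055/(226×28.3) = 8.599×10^-7 K/W
R_polyurethane foam = L/(kA) = 0.155/(0.0244×28.3) = 0.2245 K/W
R_copper = L/(kA) = 0.0012/(381×28.3) = 1.113×10^-7 K/W
R_total = 0.2265 K/W
Q = ΔT / R_total = 207 / 0.2265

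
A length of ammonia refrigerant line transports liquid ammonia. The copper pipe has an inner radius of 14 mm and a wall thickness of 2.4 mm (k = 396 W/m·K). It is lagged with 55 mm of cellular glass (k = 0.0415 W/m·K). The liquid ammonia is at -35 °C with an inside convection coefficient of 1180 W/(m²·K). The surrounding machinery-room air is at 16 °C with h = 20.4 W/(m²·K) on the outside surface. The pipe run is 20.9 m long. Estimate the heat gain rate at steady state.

Radial resistances (cylindrical: R_cond = ln(r_o/r_i)/(2πkL), R_conv = 1/(h·2πrL)):
R_inner film = 1/(h_i·2πr₁L) = 1/(1180×2π×0.014×20.9) = 4.61×10^-4 K/W
R_copper pipe wall = ln(16.4/14)/(2π×396×20.9) = 3.043×10^-6 K/W
R_cellular glass = ln(71.4/16.4)/(2π×0.0415×20.9) = 0.2699 K/W
R_outer film = 1/(h_o·2πr_oL) = 1/(20.4×2π×0.0714×20.9) = 0.005228 K/W
R_total = 0.2756 K/W
Q = ΔT/R_total = 51/0.2756

Q ≈ 185 W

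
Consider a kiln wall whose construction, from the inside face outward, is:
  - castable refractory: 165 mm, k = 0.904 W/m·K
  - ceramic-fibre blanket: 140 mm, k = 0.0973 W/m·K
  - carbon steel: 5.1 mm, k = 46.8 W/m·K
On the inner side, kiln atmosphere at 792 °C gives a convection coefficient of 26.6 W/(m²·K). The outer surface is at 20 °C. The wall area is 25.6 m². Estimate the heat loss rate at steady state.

Q ≈ 11900 W

Thermal resistances in series:
R_inner film = 1/(h_i·A) = 1/(26.6×25.6) = 0.001469 K/W
R_castable refractory = L/(kA) = 0.165/(0.904×25.6) = 0.00713 K/W
R_ceramic-fibre blanket = L/(kA) = 0.14/(0.0973×25.6) = 0.05621 K/W
R_carbon steel = L/(kA) = 0.0051/(46.8×25.6) = 4.257×10^-6 K/W
R_total = 0.06481 K/W
Q = ΔT / R_total = 772 / 0.06481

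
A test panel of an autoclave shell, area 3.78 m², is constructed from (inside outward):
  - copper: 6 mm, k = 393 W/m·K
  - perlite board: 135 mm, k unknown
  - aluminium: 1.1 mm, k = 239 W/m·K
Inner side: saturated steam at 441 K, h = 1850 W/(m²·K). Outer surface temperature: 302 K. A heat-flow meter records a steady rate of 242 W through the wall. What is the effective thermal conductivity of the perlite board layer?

Treating each layer as a thermal resistance in series:
R_inner film = 1/(h_i·A) = 1/(1850×3.78) = 1.43×10^-4 K/W
R_copper = L/(kA) = 0.006/(393×3.78) = 4.039×10^-6 K/W
R_aluminium = L/(kA) = 0.0011/(239×3.78) = 1.218×10^-6 K/W
Sum of known resistances R_other = 1.483×10^-4 K/W
Total R = ΔT/Q = 139/242 = 0.5744 K/W
R_perlite board = R_total − R_other = 0.5742 K/W
k = L/(R·A) = 0.135/(0.5742×3.78)

k ≈ 0.0622 W/(m·K)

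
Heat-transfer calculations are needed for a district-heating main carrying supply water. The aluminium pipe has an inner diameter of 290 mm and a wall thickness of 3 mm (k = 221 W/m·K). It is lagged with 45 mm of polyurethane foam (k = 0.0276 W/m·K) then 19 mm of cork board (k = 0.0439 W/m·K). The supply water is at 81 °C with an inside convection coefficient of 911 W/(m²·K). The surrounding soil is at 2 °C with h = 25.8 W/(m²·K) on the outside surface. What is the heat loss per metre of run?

q′ ≈ 41.5 W/m

Radial resistances (cylindrical: R_cond = ln(r_o/r_i)/(2πkL), R_conv = 1/(h·2πrL)):
R_inner film = 1/(h_i·2πr₁L) = 1/(911×2π×0.145×1) = 0.001205 K/W
R_aluminium pipe wall = ln(148/145)/(2π×221×1) = 1.475×10^-5 K/W
R_polyurethane foam = ln(193/148)/(2π×0.0276×1) = 1.531 K/W
R_cork board = ln(212/193)/(2π×0.0439×1) = 0.3404 K/W
R_outer film = 1/(h_o·2πr_oL) = 1/(25.8×2π×0.212×1) = 0.0291 K/W
R_total = 1.902 K/W
Q = ΔT/R_total = 79/1.902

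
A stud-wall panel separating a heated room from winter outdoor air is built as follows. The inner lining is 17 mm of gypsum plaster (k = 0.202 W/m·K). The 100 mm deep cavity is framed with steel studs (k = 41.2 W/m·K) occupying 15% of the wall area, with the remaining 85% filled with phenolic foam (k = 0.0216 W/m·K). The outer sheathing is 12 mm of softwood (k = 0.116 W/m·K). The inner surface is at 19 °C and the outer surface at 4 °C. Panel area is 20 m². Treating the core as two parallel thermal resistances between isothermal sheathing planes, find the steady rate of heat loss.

Q ≈ 1470 W

Sheathing layers in series; stud and cavity paths in parallel between them.
R_inner = 0.017/(0.202×20) = 0.004208 K/W
R_stud  = 0.1/(41.2×0.15×20) = 8.091×10^-4 K/W
R_cav   = 0.1/(0.0216×0.85×20) = 0.2723 K/W
1/R_core = 1/R_stud + 1/R_cav → R_core = 8.067×10^-4 K/W
R_outer = 0.012/(0.116×20) = 0.005172 K/W
R_total = 0.01019 K/W
Q = ΔT/R_total = 15/0.01019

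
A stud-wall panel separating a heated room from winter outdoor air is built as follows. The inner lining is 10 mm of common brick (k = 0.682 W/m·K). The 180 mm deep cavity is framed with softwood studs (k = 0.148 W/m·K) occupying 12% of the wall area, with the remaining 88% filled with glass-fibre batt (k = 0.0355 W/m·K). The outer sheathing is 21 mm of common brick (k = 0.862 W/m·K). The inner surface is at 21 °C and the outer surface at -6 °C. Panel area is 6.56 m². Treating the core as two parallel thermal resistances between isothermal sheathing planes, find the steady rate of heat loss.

Q ≈ 47.7 W

Sheathing layers in series; stud and cavity paths in parallel between them.
R_inner = 0.01/(0.682×6.56) = 0.002235 K/W
R_stud  = 0.18/(0.148×0.12×6.56) = 1.545 K/W
R_cav   = 0.18/(0.0355×0.88×6.56) = 0.8783 K/W
1/R_core = 1/R_stud + 1/R_cav → R_core = 0.56 K/W
R_outer = 0.021/(0.862×6.56) = 0.003714 K/W
R_total = 0.5659 K/W
Q = ΔT/R_total = 27/0.5659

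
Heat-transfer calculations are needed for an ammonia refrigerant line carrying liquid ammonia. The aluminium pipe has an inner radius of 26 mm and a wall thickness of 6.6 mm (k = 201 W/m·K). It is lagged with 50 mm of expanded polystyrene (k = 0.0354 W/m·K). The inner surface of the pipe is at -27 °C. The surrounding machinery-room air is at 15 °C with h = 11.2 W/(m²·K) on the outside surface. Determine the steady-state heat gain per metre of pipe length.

Radial resistances (cylindrical: R_cond = ln(r_o/r_i)/(2πkL), R_conv = 1/(h·2πrL)):
R_aluminium pipe wall = ln(32.6/26)/(2π×201×1) = 1.791×10^-4 K/W
R_expanded polystyrene = ln(82.6/32.6)/(2π×0.0354×1) = 4.18 K/W
R_outer film = 1/(h_o·2πr_oL) = 1/(11.2×2π×0.0826×1) = 0.172 K/W
R_total = 4.352 K/W
Q = ΔT/R_total = 42/4.352

q′ ≈ 9.65 W/m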